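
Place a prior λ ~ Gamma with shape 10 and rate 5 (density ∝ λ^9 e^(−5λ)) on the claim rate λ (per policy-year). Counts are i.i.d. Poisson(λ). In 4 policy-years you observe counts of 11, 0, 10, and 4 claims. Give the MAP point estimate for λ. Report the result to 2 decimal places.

λ̂_MAP = 3.78

Σxᵢ = 11+0+10+4 = 25, with n = 4.
Posterior ∝ λ^9e^(−5λ) · λ^25e^(−4λ) = λ^34e^(−9λ), i.e. Gamma(shape=35, rate=9).
The mode of a Gamma(a, b) with a ≥ 1 (shape–rate) is (a−1)/b = 34/9 ≈ 3.78.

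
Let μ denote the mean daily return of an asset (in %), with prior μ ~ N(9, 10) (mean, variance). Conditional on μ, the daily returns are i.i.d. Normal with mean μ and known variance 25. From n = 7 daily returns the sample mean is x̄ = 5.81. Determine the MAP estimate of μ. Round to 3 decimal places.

n = 7, x̄ = 5.81.
For a Normal prior and Normal likelihood with known variance, the posterior is Normal; its mode equals its mean, the precision-weighted average.
Prior precision 1/σ₀² = 1/10 = 0.1; data precision n/σ² = 7/25 = 0.28.
μ̂ = (0.1·9 + 0.28·5.81) / (0.1 + 0.28) = 2.5268/0.38 = 6317/950 ≈ 6.649.

μ̂_MAP = 6.649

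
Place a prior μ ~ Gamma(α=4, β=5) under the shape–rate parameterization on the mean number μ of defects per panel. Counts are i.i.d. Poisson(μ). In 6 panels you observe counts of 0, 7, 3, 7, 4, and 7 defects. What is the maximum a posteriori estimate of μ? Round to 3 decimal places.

μ̂_MAP = 2.818

Σxᵢ = 0+7+3+7+4+7 = 28, with n = 6.
Posterior ∝ μ^3e^(−5μ) · μ^28e^(−6μ) = μ^31e^(−11μ), i.e. Gamma(shape=32, rate=11).
The mode of a Gamma(a, b) with a ≥ 1 (shape–rate) is (a−1)/b = 31/11 ≈ 2.818.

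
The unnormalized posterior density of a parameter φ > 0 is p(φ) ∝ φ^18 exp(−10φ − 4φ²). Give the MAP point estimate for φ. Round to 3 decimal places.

ℓ'(φ) = 18/φ − 10 − 8φ. Setting this to zero and multiplying by φ: 8φ² + 10φ − 18 = 0.
φ = (−10 + √(10² + 4·8·18)) / (2·8) = (−10 + √676) / 16 = (−10 + 26)/16 = 1.
ℓ''(φ) = −18/φ² − 8 < 0, confirming a maximum.

φ̂_MAP = 1.000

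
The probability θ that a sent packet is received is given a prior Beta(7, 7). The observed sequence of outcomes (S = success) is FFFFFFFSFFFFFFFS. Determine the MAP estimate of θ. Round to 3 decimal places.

θ̂_MAP = 0.286

Prior: Beta(7, 7).
Data: 2 successes in 16 trials (from the sequence). The binomial likelihood contributes θ^2(1−θ)^14, so the posterior is Beta(7+2, 7+14) = Beta(9, 21).
For Beta(a, b) with a, b > 1 the mode is (a−1)/(a+b−2) = 8/28 ≈ 0.286.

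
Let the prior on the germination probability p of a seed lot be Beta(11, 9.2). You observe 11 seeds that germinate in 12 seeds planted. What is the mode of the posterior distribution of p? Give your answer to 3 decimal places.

Prior: Beta(11, 9.2).
Data: 11 successes in 12 trials. The binomial likelihood contributes p^11(1−p)^1, so the posterior is Beta(11+11, 9.2+1) = Beta(22, 10.2).
For Beta(a, b) with a, b > 1 the mode is (a−1)/(a+b−2) = 21/30.2 ≈ 0.695.

p̂_MAP = 0.695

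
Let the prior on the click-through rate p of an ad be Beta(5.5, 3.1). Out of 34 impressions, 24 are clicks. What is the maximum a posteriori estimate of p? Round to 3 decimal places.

p̂_MAP = 0.702

Prior: Beta(5.5, 3.1).
Data: 24 successes in 34 trials. The binomial likelihood contributes p^24(1−p)^10, so the posterior is Beta(5.5+24, 3.1+10) = Beta(29.5, 13.1).
For Beta(a, b) with a, b > 1 the mode is (a−1)/(a+b−2) = 28.5/40.6 ≈ 0.702.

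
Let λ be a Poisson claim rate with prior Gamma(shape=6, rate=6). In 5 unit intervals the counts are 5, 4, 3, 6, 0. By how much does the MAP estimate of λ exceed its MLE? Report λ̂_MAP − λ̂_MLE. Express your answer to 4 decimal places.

MAP − MLE = -1.5091

Σxᵢ = 18. Posterior is Gamma(24, 11); MAP = (24−1)/11 = 23/11 ≈ 2.09091.
MLE = x̄ = 18/5 ≈ 3.60000.
Difference = 23/11 − 18/5 = -83/55 ≈ -1.5091.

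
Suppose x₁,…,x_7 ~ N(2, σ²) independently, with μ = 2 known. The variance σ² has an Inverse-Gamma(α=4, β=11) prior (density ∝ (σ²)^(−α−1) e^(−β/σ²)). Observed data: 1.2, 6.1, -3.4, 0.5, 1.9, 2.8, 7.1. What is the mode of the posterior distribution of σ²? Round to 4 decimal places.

Sum of squared deviations about the known mean: SS = (1.2−2)² + (6.1−2)² + (-3.4−2)² + (0.5−2)² + (1.9−2)² + (2.8−2)² + (7.1−2)² = 75.52.
The Normal likelihood contributes (σ²)^(−n/2) exp(−SS/(2σ²)), so the posterior is Inverse-Gamma(α + n/2, β + SS/2) = Inverse-Gamma(7.5, 48.76).
The mode of Inverse-Gamma(a, b) is b/(a+1) = 48.76/8.5 ≈ 5.7365.

σ̂²_MAP = 5.7365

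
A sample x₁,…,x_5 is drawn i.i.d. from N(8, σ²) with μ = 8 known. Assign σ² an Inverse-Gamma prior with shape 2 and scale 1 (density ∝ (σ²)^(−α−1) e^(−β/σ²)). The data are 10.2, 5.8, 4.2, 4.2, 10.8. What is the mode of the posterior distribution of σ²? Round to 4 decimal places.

Sum of squared deviations about the known mean: SS = (10.2−8)² + (5.8−8)² + (4.2−8)² + (4.2−8)² + (10.8−8)² = 46.4.
The Normal likelihood contributes (σ²)^(−n/2) exp(−SS/(2σ²)), so the posterior is Inverse-Gamma(α + n/2, β + SS/2) = Inverse-Gamma(4.5, 24.2).
The mode of Inverse-Gamma(a, b) is b/(a+1) = 24.2/5.5 ≈ 4.4000.

σ̂²_MAP = 4.4000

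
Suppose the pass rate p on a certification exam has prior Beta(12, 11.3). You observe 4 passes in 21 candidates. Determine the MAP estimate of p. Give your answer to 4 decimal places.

p̂_MAP = 0.3546

Prior: Beta(12, 11.3).
Data: 4 successes in 21 trials. The binomial likelihood contributes p^4(1−p)^17, so the posterior is Beta(12+4, 11.3+17) = Beta(16, 28.3).
For Beta(a, b) with a, b > 1 the mode is (a−1)/(a+b−2) = 15/42.3 ≈ 0.3546.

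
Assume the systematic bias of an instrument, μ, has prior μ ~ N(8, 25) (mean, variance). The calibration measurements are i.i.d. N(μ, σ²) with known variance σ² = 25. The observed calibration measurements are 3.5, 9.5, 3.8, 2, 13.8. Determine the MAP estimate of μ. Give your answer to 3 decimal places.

n = 5; x̄ = (3.5 + 9.5 + 3.8 + 2 + 13.8)/5 = 32.6/5 = 6.52.
For a Normal prior and Normal likelihood with known variance, the posterior is Normal; its mode equals its mean, the precision-weighted average.
Prior precision 1/σ₀² = 1/25 = 0.04; data precision n/σ² = 5/25 = 0.2.
μ̂ = (0.04·8 + 0.2·6.52) / (0.04 + 0.2) = 1.624/0.24 = 203/30 ≈ 6.767.

μ̂_MAP = 6.767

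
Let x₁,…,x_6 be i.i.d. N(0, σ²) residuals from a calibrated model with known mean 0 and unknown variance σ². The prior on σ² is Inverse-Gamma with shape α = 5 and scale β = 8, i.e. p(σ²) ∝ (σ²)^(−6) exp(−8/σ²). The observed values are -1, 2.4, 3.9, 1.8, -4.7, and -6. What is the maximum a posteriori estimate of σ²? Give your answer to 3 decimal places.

Sum of squared deviations about the known mean: SS = (-1−0)² + (2.4−0)² + (3.9−0)² + (1.8−0)² + (-4.7−0)² + (-6−0)² = 83.3.
The Normal likelihood contributes (σ²)^(−n/2) exp(−SS/(2σ²)), so the posterior is Inverse-Gamma(α + n/2, β + SS/2) = Inverse-Gamma(8, 49.65).
The mode of Inverse-Gamma(a, b) is b/(a+1) = 49.65/9 ≈ 5.517.

σ̂²_MAP = 5.517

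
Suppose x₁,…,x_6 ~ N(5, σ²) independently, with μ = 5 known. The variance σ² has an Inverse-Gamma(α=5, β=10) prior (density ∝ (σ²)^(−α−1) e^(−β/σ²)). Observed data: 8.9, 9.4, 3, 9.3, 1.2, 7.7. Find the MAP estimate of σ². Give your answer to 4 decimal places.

σ̂²_MAP = 5.4883

Sum of squared deviations about the known mean: SS = (8.9−5)² + (9.4−5)² + (3−5)² + (9.3−5)² + (1.2−5)² + (7.7−5)² = 78.79.
The Normal likelihood contributes (σ²)^(−n/2) exp(−SS/(2σ²)), so the posterior is Inverse-Gamma(α + n/2, β + SS/2) = Inverse-Gamma(8, 49.395).
The mode of Inverse-Gamma(a, b) is b/(a+1) = 49.395/9 ≈ 5.4883.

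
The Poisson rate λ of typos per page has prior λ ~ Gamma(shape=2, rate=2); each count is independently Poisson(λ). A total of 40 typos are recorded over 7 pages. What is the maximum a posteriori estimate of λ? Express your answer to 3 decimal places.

λ̂_MAP = 4.556

Σxᵢ = 40, n = 7.
Posterior ∝ λe^(−2λ) · λ^40e^(−7λ) = λ^41e^(−9λ), i.e. Gamma(shape=42, rate=9).
The mode of a Gamma(a, b) with a ≥ 1 (shape–rate) is (a−1)/b = 41/9 ≈ 4.556.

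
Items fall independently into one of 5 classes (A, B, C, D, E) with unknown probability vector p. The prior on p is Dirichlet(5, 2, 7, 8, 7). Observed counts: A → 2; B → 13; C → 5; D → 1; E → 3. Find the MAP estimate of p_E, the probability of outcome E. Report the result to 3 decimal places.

MAP estimate of p_E = 0.188

The posterior is Dirichlet(αᵢ + nᵢ) = Dirichlet(7, 15, 12, 9, 10).
For a Dirichlet(a₁,…,a_K) with all aᵢ > 1, the mode has j-th component (aⱼ − 1)/(Σaᵢ − K).
Here Σaᵢ = 53 and K = 5, so p_E = (10 − 1)/(53 − 5) = 9/48 ≈ 0.188.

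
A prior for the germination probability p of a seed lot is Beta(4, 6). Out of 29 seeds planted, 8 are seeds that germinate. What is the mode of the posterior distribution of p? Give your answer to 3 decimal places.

Prior: Beta(4, 6).
Data: 8 successes in 29 trials. The binomial likelihood contributes p^8(1−p)^21, so the posterior is Beta(4+8, 6+21) = Beta(12, 27).
For Beta(a, b) with a, b > 1 the mode is (a−1)/(a+b−2) = 11/37 ≈ 0.297.

p̂_MAP = 0.297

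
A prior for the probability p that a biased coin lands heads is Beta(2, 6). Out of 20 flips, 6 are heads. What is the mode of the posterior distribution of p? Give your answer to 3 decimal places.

Prior: Beta(2, 6).
Data: 6 successes in 20 trials. The binomial likelihood contributes p^6(1−p)^14, so the posterior is Beta(2+6, 6+14) = Beta(8, 20).
For Beta(a, b) with a, b > 1 the mode is (a−1)/(a+b−2) = 7/26 ≈ 0.269.

p̂_MAP = 0.269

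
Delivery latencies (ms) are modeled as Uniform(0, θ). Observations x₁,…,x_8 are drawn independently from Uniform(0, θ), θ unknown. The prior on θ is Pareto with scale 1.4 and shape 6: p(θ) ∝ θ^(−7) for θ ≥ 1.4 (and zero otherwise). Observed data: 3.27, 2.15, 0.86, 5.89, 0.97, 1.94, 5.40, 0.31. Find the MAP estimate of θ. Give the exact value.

The Uniform(0, θ) likelihood is θ^(−n) for θ ≥ max(xᵢ), zero otherwise. Here max(xᵢ) = 5.89.
Posterior ∝ θ^(−7) · θ^(−8) = θ^(−15) on θ ≥ max(1.4, 5.89) = 5.89.
This density is strictly decreasing in θ, so the posterior mode lies at the lower boundary of the support.

θ̂_MAP = 5.89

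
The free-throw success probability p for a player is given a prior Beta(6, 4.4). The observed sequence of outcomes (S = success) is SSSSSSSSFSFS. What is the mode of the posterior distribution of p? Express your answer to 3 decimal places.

Prior: Beta(6, 4.4).
Data: 10 successes in 12 trials (from the sequence). The binomial likelihood contributes p^10(1−p)^2, so the posterior is Beta(6+10, 4.4+2) = Beta(16, 6.4).
For Beta(a, b) with a, b > 1 the mode is (a−1)/(a+b−2) = 15/20.4 ≈ 0.735.

p̂_MAP = 0.735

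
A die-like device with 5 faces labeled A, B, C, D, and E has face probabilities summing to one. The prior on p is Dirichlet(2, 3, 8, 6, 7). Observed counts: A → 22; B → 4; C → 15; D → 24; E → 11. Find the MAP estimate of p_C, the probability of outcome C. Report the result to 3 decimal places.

MAP estimate of p_C = 0.227

The posterior is Dirichlet(αᵢ + nᵢ) = Dirichlet(24, 7, 23, 30, 18).
For a Dirichlet(a₁,…,a_K) with all aᵢ > 1, the mode has j-th component (aⱼ − 1)/(Σaᵢ − K).
Here Σaᵢ = 102 and K = 5, so p_C = (23 − 1)/(102 − 5) = 22/97 ≈ 0.227.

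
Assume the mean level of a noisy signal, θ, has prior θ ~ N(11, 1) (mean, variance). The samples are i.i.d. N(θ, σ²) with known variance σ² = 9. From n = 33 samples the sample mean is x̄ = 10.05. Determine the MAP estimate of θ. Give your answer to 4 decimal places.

n = 33, x̄ = 10.05.
For a Normal prior and Normal likelihood with known variance, the posterior is Normal; its mode equals its mean, the precision-weighted average.
Prior precision 1/σ₀² = 1/1 = 1; data precision n/σ² = 33/9 = 11/3.
θ̂ = (1·11 + (11/3)·10.05) / (1 + 11/3) = 47.85/(14/3) = 2871/280 ≈ 10.2536.

θ̂_MAP = 10.2536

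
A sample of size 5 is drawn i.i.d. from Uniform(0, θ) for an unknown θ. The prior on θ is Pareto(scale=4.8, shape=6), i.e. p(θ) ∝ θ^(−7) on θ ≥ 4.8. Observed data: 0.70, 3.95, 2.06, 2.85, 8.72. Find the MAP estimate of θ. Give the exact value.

θ̂_MAP = 8.72

The Uniform(0, θ) likelihood is θ^(−n) for θ ≥ max(xᵢ), zero otherwise. Here max(xᵢ) = 8.72.
Posterior ∝ θ^(−7) · θ^(−5) = θ^(−12) on θ ≥ max(4.8, 8.72) = 8.72.
This density is strictly decreasing in θ, so the posterior mode lies at the lower boundary of the support.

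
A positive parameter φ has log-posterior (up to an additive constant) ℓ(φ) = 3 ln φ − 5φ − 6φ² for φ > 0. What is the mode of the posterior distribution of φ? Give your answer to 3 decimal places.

φ̂_MAP = 0.333

ℓ'(φ) = 3/φ − 5 − 12φ. Setting this to zero and multiplying by φ: 12φ² + 5φ − 3 = 0.
φ = (−5 + √(5² + 4·12·3)) / (2·12) = (−5 + √169) / 24 = (−5 + 13)/24 = 1/3.
ℓ''(φ) = −3/φ² − 12 < 0, confirming a maximum.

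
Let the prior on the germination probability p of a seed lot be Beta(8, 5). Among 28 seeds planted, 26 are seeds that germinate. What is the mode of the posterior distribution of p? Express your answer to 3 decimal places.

Prior: Beta(8, 5).
Data: 26 successes in 28 trials. The binomial likelihood contributes p^26(1−p)^2, so the posterior is Beta(8+26, 5+2) = Beta(34, 7).
For Beta(a, b) with a, b > 1 the mode is (a−1)/(a+b−2) = 33/39 ≈ 0.846.

p̂_MAP = 0.846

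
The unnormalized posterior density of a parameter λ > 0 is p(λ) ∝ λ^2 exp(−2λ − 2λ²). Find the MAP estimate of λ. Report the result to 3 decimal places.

ℓ'(λ) = 2/λ − 2 − 4λ. Setting this to zero and multiplying by λ: 4λ² + 2λ − 2 = 0.
λ = (−2 + √(2² + 4·4·2)) / (2·4) = (−2 + √36) / 8 = (−2 + 6)/8 = 1/2.
ℓ''(λ) = −2/λ² − 4 < 0, confirming a maximum.

λ̂_MAP = 0.500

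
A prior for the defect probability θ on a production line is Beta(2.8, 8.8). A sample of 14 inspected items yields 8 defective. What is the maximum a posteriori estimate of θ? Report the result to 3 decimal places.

Prior: Beta(2.8, 8.8).
Data: 8 successes in 14 trials. The binomial likelihood contributes θ^8(1−θ)^6, so the posterior is Beta(2.8+8, 8.8+6) = Beta(10.8, 14.8).
For Beta(a, b) with a, b > 1 the mode is (a−1)/(a+b−2) = 9.8/23.6 ≈ 0.415.

θ̂_MAP = 0.415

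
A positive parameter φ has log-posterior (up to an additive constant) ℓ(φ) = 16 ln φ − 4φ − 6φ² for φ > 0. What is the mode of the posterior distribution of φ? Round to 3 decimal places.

ℓ'(φ) = 16/φ − 4 − 12φ. Setting this to zero and multiplying by φ: 12φ² + 4φ − 16 = 0.
φ = (−4 + √(4² + 4·12·16)) / (2·12) = (−4 + √784) / 24 = (−4 + 28)/24 = 1.
ℓ''(φ) = −16/φ² − 12 < 0, confirming a maximum.

φ̂_MAP = 1.000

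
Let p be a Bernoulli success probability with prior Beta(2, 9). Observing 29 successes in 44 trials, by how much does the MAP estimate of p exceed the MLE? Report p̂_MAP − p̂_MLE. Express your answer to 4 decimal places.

MAP − MLE = -0.0931

Posterior is Beta(31, 24); MAP = (31−1)/(55−2) = 30/53 ≈ 0.56604.
MLE ignores the prior: p̂_MLE = k/n = 29/44 ≈ 0.65909.
Difference = 30/53 − 29/44 = -217/2332 ≈ -0.0931.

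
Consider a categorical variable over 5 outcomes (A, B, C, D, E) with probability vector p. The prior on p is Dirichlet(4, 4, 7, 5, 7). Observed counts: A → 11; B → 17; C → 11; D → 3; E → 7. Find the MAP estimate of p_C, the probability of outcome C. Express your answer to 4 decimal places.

MAP estimate of p_C = 0.2394

The posterior is Dirichlet(αᵢ + nᵢ) = Dirichlet(15, 21, 18, 8, 14).
For a Dirichlet(a₁,…,a_K) with all aᵢ > 1, the mode has j-th component (aⱼ − 1)/(Σaᵢ − K).
Here Σaᵢ = 76 and K = 5, so p_C = (18 − 1)/(76 − 5) = 17/71 ≈ 0.2394.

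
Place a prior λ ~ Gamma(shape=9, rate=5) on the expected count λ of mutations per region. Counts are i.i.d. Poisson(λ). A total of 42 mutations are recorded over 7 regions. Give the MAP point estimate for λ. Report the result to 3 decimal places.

λ̂_MAP = 4.167

Σxᵢ = 42, n = 7.
Posterior ∝ λ^8e^(−5λ) · λ^42e^(−7λ) = λ^50e^(−12λ), i.e. Gamma(shape=51, rate=12).
The mode of a Gamma(a, b) with a ≥ 1 (shape–rate) is (a−1)/b = 50/12 ≈ 4.167.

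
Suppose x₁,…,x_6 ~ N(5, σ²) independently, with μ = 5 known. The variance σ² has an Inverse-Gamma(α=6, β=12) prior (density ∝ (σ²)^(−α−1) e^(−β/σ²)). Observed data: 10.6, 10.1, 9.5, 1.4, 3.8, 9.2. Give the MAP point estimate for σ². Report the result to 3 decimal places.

σ̂²_MAP = 6.683

Sum of squared deviations about the known mean: SS = (10.6−5)² + (10.1−5)² + (9.5−5)² + (1.4−5)² + (3.8−5)² + (9.2−5)² = 109.66.
The Normal likelihood contributes (σ²)^(−n/2) exp(−SS/(2σ²)), so the posterior is Inverse-Gamma(α + n/2, β + SS/2) = Inverse-Gamma(9, 66.83).
The mode of Inverse-Gamma(a, b) is b/(a+1) = 66.83/10 ≈ 6.683.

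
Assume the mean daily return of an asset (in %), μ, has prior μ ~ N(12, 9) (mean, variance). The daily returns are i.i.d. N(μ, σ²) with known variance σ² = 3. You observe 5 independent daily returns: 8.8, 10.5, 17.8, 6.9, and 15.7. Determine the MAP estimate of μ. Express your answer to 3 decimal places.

μ̂_MAP = 11.944

n = 5; x̄ = (8.8 + 10.5 + 17.8 + 6.9 + 15.7)/5 = 59.7/5 = 11.94.
For a Normal prior and Normal likelihood with known variance, the posterior is Normal; its mode equals its mean, the precision-weighted average.
Prior precision 1/σ₀² = 1/9; data precision n/σ² = 5/3.
μ̂ = ((1/9)·12 + (5/3)·11.94) / (1/9 + 5/3) = (637/30)/(16/9) = 11.94375 ≈ 11.944.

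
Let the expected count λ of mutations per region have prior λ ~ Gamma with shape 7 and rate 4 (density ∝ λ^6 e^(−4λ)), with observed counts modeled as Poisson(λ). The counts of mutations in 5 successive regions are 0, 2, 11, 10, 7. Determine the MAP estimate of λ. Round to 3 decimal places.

λ̂_MAP = 4.000

Σxᵢ = 0+2+11+10+7 = 30, with n = 5.
Posterior ∝ λ^6e^(−4λ) · λ^30e^(−5λ) = λ^36e^(−9λ), i.e. Gamma(shape=37, rate=9).
The mode of a Gamma(a, b) with a ≥ 1 (shape–rate) is (a−1)/b = 36/9 ≈ 4.000.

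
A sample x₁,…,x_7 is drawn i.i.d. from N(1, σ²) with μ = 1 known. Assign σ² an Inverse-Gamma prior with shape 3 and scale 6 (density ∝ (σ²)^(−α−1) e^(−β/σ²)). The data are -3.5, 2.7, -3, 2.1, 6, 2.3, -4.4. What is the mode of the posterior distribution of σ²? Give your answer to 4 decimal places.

σ̂²_MAP = 7.2133

Sum of squared deviations about the known mean: SS = (-3.5−1)² + (2.7−1)² + (-3−1)² + (2.1−1)² + (6−1)² + (2.3−1)² + (-4.4−1)² = 96.2.
The Normal likelihood contributes (σ²)^(−n/2) exp(−SS/(2σ²)), so the posterior is Inverse-Gamma(α + n/2, β + SS/2) = Inverse-Gamma(6.5, 54.1).
The mode of Inverse-Gamma(a, b) is b/(a+1) = 54.1/7.5 ≈ 7.2133.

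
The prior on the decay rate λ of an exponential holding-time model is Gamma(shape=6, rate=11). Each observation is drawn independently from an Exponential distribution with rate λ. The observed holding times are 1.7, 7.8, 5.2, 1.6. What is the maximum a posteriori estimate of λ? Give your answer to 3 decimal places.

The Exponential(rate=λ) likelihood is ∝ λ^n e^(−λΣtᵢ). Here n = 4 and Σtᵢ = 1.7 + 7.8 + 5.2 + 1.6 = 16.3.
Posterior ∝ λ^5e^(−11λ) · λ^4e^(−16.3λ) = λ^9e^(−27.3λ), i.e. Gamma(10, 27.3).
Mode = (a−1)/b = 9/27.3 ≈ 0.330.

λ̂_MAP = 0.330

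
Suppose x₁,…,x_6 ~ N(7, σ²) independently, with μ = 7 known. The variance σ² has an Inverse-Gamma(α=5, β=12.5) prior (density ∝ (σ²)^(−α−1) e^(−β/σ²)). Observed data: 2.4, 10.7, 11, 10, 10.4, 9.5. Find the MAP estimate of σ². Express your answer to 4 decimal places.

σ̂²_MAP = 5.7033

Sum of squared deviations about the known mean: SS = (2.4−7)² + (10.7−7)² + (11−7)² + (10−7)² + (10.4−7)² + (9.5−7)² = 77.66.
The Normal likelihood contributes (σ²)^(−n/2) exp(−SS/(2σ²)), so the posterior is Inverse-Gamma(α + n/2, β + SS/2) = Inverse-Gamma(8, 51.33).
The mode of Inverse-Gamma(a, b) is b/(a+1) = 51.33/9 ≈ 5.7033.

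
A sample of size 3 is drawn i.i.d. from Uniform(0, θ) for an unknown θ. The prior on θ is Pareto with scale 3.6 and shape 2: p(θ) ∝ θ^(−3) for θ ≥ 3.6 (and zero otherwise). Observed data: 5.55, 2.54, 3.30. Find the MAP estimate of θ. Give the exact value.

θ̂_MAP = 5.55

The Uniform(0, θ) likelihood is θ^(−n) for θ ≥ max(xᵢ), zero otherwise. Here max(xᵢ) = 5.55.
Posterior ∝ θ^(−3) · θ^(−3) = θ^(−6) on θ ≥ max(3.6, 5.55) = 5.55.
This density is strictly decreasing in θ, so the posterior mode lies at the lower boundary of the support.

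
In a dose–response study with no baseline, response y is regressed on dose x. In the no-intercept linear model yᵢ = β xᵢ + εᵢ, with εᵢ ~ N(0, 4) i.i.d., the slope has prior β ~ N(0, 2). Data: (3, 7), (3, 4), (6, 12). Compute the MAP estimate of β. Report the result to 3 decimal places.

β̂_MAP = 1.875

log p(β | y) = −Σ(yᵢ − βxᵢ)²/(2·4) − β²/(2·2) + const.
Setting the derivative to zero: Σxᵢ(yᵢ − βxᵢ)/4 − β/2 = 0, so β = Σxᵢyᵢ / (Σxᵢ² + σ²/τ²).
Σxᵢyᵢ = 3·7 + 3·4 + 6·12 = 105; Σxᵢ² = 54; σ²/τ² = 2.
β̂_MAP = 105 / (54 + 2) = 105/56 ≈ 1.875.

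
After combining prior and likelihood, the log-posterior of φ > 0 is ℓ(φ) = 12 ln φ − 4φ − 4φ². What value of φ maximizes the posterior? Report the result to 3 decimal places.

ℓ'(φ) = 12/φ − 4 − 8φ. Setting this to zero and multiplying by φ: 8φ² + 4φ − 12 = 0.
φ = (−4 + √(4² + 4·8·12)) / (2·8) = (−4 + √400) / 16 = (−4 + 20)/16 = 1.
ℓ''(φ) = −12/φ² − 8 < 0, confirming a maximum.

φ̂_MAP = 1.000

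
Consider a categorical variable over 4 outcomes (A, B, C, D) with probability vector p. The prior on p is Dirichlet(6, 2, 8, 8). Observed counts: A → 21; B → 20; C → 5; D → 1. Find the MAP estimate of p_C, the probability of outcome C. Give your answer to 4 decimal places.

MAP estimate of p_C = 0.1791

The posterior is Dirichlet(αᵢ + nᵢ) = Dirichlet(27, 22, 13, 9).
For a Dirichlet(a₁,…,a_K) with all aᵢ > 1, the mode has j-th component (aⱼ − 1)/(Σaᵢ − K).
Here Σaᵢ = 71 and K = 4, so p_C = (13 − 1)/(71 − 4) = 12/67 ≈ 0.1791.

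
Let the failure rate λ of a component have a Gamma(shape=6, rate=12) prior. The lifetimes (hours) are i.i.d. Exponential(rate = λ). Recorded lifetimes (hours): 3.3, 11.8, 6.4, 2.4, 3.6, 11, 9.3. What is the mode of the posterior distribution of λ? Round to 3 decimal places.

λ̂_MAP = 0.201

The Exponential(rate=λ) likelihood is ∝ λ^n e^(−λΣtᵢ). Here n = 7 and Σtᵢ = 3.3 + 11.8 + 6.4 + 2.4 + 3.6 + 11 + 9.3 = 47.8.
Posterior ∝ λ^5e^(−12λ) · λ^7e^(−47.8λ) = λ^12e^(−59.8λ), i.e. Gamma(13, 59.8).
Mode = (a−1)/b = 12/59.8 ≈ 0.201.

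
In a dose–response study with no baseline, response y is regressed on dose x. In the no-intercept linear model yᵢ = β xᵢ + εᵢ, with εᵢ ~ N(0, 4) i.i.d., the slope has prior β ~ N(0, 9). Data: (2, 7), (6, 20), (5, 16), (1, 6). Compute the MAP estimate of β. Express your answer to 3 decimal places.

log p(β | y) = −Σ(yᵢ − βxᵢ)²/(2·4) − β²/(2·9) + const.
Setting the derivative to zero: Σxᵢ(yᵢ − βxᵢ)/4 − β/9 = 0, so β = Σxᵢyᵢ / (Σxᵢ² + σ²/τ²).
Σxᵢyᵢ = 2·7 + 6·20 + 5·16 + 1·6 = 220; Σxᵢ² = 66; σ²/τ² = 4/9.
β̂_MAP = 220 / (66 + 4/9) = 220/(598/9) = 990/299 ≈ 3.311.

β̂_MAP = 3.311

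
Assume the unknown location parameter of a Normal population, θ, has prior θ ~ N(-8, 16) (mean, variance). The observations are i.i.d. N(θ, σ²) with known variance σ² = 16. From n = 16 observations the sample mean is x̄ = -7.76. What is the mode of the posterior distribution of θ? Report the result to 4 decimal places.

θ̂_MAP = -7.7741

n = 16, x̄ = -7.76.
For a Normal prior and Normal likelihood with known variance, the posterior is Normal; its mode equals its mean, the precision-weighted average.
Prior precision 1/σ₀² = 1/16 = 0.0625; data precision n/σ² = 16/16 = 1.
θ̂ = (0.0625·(-8) + 1·(-7.76)) / (0.0625 + 1) = (-8.26)/1.0625 = -3304/425 ≈ -7.7741.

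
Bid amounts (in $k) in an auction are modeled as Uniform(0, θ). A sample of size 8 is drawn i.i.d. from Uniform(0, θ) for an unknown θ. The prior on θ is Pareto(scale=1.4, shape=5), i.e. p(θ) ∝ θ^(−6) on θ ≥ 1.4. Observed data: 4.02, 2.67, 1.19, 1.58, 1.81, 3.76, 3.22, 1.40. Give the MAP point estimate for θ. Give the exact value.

θ̂_MAP = 4.02

The Uniform(0, θ) likelihood is θ^(−n) for θ ≥ max(xᵢ), zero otherwise. Here max(xᵢ) = 4.02.
Posterior ∝ θ^(−6) · θ^(−8) = θ^(−14) on θ ≥ max(1.4, 4.02) = 4.02.
This density is strictly decreasing in θ, so the posterior mode lies at the lower boundary of the support.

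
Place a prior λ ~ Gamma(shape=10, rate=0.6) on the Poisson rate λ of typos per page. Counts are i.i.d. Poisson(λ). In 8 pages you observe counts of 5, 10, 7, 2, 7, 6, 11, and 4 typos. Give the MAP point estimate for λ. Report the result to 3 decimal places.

Σxᵢ = 5+10+7+2+7+6+11+4 = 52, with n = 8.
Posterior ∝ λ^9e^(−0.6λ) · λ^52e^(−8λ) = λ^61e^(−8.6λ), i.e. Gamma(shape=62, rate=8.6).
The mode of a Gamma(a, b) with a ≥ 1 (shape–rate) is (a−1)/b = 61/8.6 ≈ 7.093.

λ̂_MAP = 7.093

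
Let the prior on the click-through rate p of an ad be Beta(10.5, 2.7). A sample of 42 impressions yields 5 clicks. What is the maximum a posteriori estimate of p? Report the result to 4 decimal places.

p̂_MAP = 0.2726

Prior: Beta(10.5, 2.7).
Data: 5 successes in 42 trials. The binomial likelihood contributes p^5(1−p)^37, so the posterior is Beta(10.5+5, 2.7+37) = Beta(15.5, 39.7).
For Beta(a, b) with a, b > 1 the mode is (a−1)/(a+b−2) = 14.5/53.2 ≈ 0.2726.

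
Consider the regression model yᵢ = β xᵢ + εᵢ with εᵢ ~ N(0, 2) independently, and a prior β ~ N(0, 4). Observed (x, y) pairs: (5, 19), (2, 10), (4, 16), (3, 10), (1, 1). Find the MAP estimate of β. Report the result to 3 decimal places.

β̂_MAP = 3.784

log p(β | y) = −Σ(yᵢ − βxᵢ)²/(2·2) − β²/(2·4) + const.
Setting the derivative to zero: Σxᵢ(yᵢ − βxᵢ)/2 − β/4 = 0, so β = Σxᵢyᵢ / (Σxᵢ² + σ²/τ²).
Σxᵢyᵢ = 5·19 + 2·10 + 4·16 + 3·10 + 1·1 = 210; Σxᵢ² = 55; σ²/τ² = 0.5.
β̂_MAP = 210 / (55 + 0.5) = 210/55.5 ≈ 3.784.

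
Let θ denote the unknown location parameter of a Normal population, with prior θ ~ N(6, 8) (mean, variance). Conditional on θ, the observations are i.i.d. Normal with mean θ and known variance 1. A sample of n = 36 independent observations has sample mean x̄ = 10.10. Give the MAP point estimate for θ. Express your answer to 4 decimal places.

n = 36, x̄ = 10.10.
For a Normal prior and Normal likelihood with known variance, the posterior is Normal; its mode equals its mean, the precision-weighted average.
Prior precision 1/σ₀² = 1/8 = 0.125; data precision n/σ² = 36/1 = 36.
θ̂ = (0.125·6 + 36·10.1) / (0.125 + 36) = 364.35/36.125 = 14574/1445 ≈ 10.0858.

θ̂_MAP = 10.0858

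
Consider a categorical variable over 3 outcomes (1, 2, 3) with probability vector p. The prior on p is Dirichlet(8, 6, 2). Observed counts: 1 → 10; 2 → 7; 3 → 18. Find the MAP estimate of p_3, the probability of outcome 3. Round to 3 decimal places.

MAP estimate: 0.396

The posterior is Dirichlet(αᵢ + nᵢ) = Dirichlet(18, 13, 20).
For a Dirichlet(a₁,…,a_K) with all aᵢ > 1, the mode has j-th component (aⱼ − 1)/(Σaᵢ − K).
Here Σaᵢ = 51 and K = 3, so p_3 = (20 − 1)/(51 − 3) = 19/48 ≈ 0.396.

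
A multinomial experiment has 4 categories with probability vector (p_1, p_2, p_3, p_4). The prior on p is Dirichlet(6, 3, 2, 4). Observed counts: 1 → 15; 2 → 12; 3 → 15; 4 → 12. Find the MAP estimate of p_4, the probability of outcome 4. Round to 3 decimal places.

The posterior is Dirichlet(αᵢ + nᵢ) = Dirichlet(21, 15, 17, 16).
For a Dirichlet(a₁,…,a_K) with all aᵢ > 1, the mode has j-th component (aⱼ − 1)/(Σaᵢ − K).
Here Σaᵢ = 69 and K = 4, so p_4 = (16 − 1)/(69 − 4) = 15/65 ≈ 0.231.

MAP estimate: 0.231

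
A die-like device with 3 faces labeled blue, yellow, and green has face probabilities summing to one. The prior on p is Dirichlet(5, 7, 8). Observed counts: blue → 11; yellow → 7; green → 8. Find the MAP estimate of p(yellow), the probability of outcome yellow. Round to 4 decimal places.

MAP estimate of p(yellow) = 0.3023

The posterior is Dirichlet(αᵢ + nᵢ) = Dirichlet(16, 14, 16).
For a Dirichlet(a₁,…,a_K) with all aᵢ > 1, the mode has j-th component (aⱼ − 1)/(Σaᵢ − K).
Here Σaᵢ = 46 and K = 3, so p(yellow) = (14 − 1)/(46 − 3) = 13/43 ≈ 0.3023.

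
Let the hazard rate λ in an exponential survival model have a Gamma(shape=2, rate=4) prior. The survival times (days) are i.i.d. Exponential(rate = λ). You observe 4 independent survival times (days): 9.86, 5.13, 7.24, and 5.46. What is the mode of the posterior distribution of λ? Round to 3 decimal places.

λ̂_MAP = 0.158

The Exponential(rate=λ) likelihood is ∝ λ^n e^(−λΣtᵢ). Here n = 4 and Σtᵢ = 9.86 + 5.13 + 7.24 + 5.46 = 27.69.
Posterior ∝ λe^(−4λ) · λ^4e^(−27.69λ) = λ^5e^(−31.69λ), i.e. Gamma(6, 31.69).
Mode = (a−1)/b = 5/31.69 ≈ 0.158.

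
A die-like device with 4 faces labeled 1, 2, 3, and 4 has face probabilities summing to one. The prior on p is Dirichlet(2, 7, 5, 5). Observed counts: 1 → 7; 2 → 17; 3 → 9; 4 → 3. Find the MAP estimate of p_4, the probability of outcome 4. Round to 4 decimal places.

The posterior is Dirichlet(αᵢ + nᵢ) = Dirichlet(9, 24, 14, 8).
For a Dirichlet(a₁,…,a_K) with all aᵢ > 1, the mode has j-th component (aⱼ − 1)/(Σaᵢ − K).
Here Σaᵢ = 55 and K = 4, so p_4 = (8 − 1)/(55 − 4) = 7/51 ≈ 0.1373.

MAP estimate: 0.1373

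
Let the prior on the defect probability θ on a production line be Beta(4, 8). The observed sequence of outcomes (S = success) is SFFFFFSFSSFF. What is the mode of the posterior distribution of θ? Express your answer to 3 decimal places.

θ̂_MAP = 0.318

Prior: Beta(4, 8).
Data: 4 successes in 12 trials (from the sequence). The binomial likelihood contributes θ^4(1−θ)^8, so the posterior is Beta(4+4, 8+8) = Beta(8, 16).
For Beta(a, b) with a, b > 1 the mode is (a−1)/(a+b−2) = 7/22 ≈ 0.318.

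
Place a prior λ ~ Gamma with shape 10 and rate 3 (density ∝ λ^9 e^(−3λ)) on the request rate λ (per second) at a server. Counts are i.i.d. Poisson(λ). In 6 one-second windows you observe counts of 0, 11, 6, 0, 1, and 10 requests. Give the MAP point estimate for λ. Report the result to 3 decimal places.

Σxᵢ = 0+11+6+0+1+10 = 28, with n = 6.
Posterior ∝ λ^9e^(−3λ) · λ^28e^(−6λ) = λ^37e^(−9λ), i.e. Gamma(shape=38, rate=9).
The mode of a Gamma(a, b) with a ≥ 1 (shape–rate) is (a−1)/b = 37/9 ≈ 4.111.

λ̂_MAP = 4.111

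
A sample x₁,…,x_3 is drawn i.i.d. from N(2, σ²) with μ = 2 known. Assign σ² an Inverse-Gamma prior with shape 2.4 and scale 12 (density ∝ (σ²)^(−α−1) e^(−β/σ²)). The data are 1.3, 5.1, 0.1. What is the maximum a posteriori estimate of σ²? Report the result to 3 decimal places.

σ̂²_MAP = 3.848

Sum of squared deviations about the known mean: SS = (1.3−2)² + (5.1−2)² + (0.1−2)² = 13.71.
The Normal likelihood contributes (σ²)^(−n/2) exp(−SS/(2σ²)), so the posterior is Inverse-Gamma(α + n/2, β + SS/2) = Inverse-Gamma(3.9, 18.855).
The mode of Inverse-Gamma(a, b) is b/(a+1) = 18.855/4.9 ≈ 3.848.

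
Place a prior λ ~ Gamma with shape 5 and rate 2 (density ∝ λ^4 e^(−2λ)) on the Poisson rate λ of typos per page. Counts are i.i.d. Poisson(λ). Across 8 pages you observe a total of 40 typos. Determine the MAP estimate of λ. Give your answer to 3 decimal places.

λ̂_MAP = 4.400

Σxᵢ = 40, n = 8.
Posterior ∝ λ^4e^(−2λ) · λ^40e^(−8λ) = λ^44e^(−10λ), i.e. Gamma(shape=45, rate=10).
The mode of a Gamma(a, b) with a ≥ 1 (shape–rate) is (a−1)/b = 44/10 ≈ 4.400.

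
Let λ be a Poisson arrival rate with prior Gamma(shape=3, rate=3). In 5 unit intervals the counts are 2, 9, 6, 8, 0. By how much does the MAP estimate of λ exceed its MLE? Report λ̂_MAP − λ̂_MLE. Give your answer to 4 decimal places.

MAP − MLE = -1.6250

Σxᵢ = 25. Posterior is Gamma(28, 8); MAP = (28−1)/8 = 27/8 ≈ 3.37500.
MLE = x̄ = 25/5 ≈ 5.00000.
Difference = 27/8 − 25/5 = -13/8 ≈ -1.6250.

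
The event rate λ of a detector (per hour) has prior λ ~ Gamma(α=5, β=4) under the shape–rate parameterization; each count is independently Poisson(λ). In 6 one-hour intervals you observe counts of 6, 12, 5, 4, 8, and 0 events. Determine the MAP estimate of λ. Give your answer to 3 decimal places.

Σxᵢ = 6+12+5+4+8+0 = 35, with n = 6.
Posterior ∝ λ^4e^(−4λ) · λ^35e^(−6λ) = λ^39e^(−10λ), i.e. Gamma(shape=40, rate=10).
The mode of a Gamma(a, b) with a ≥ 1 (shape–rate) is (a−1)/b = 39/10 ≈ 3.900.

λ̂_MAP = 3.900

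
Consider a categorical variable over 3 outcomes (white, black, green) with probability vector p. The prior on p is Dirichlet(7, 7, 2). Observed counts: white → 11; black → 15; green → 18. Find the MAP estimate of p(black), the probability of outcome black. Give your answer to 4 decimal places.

The posterior is Dirichlet(αᵢ + nᵢ) = Dirichlet(18, 22, 20).
For a Dirichlet(a₁,…,a_K) with all aᵢ > 1, the mode has j-th component (aⱼ − 1)/(Σaᵢ − K).
Here Σaᵢ = 60 and K = 3, so p(black) = (22 − 1)/(60 − 3) = 21/57 ≈ 0.3684.

MAP estimate of p(black) = 0.3684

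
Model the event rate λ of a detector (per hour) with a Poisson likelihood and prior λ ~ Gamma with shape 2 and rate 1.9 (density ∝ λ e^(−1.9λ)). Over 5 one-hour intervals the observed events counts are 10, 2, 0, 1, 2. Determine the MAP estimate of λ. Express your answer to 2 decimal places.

Σxᵢ = 10+2+0+1+2 = 15, with n = 5.
Posterior ∝ λe^(−1.9λ) · λ^15e^(−5λ) = λ^16e^(−6.9λ), i.e. Gamma(shape=17, rate=6.9).
The mode of a Gamma(a, b) with a ≥ 1 (shape–rate) is (a−1)/b = 16/6.9 ≈ 2.32.

λ̂_MAP = 2.32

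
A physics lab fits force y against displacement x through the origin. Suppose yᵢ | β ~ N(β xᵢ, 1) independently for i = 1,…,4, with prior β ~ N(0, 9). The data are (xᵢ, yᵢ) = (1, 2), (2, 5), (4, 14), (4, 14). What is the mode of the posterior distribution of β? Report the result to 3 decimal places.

log p(β | y) = −Σ(yᵢ − βxᵢ)²/(2·1) − β²/(2·9) + const.
Setting the derivative to zero: Σxᵢ(yᵢ − βxᵢ)/1 − β/9 = 0, so β = Σxᵢyᵢ / (Σxᵢ² + σ²/τ²).
Σxᵢyᵢ = 1·2 + 2·5 + 4·14 + 4·14 = 124; Σxᵢ² = 37; σ²/τ² = 1/9.
β̂_MAP = 124 / (37 + 1/9) = 124/(334/9) = 558/167 ≈ 3.341.

β̂_MAP = 3.341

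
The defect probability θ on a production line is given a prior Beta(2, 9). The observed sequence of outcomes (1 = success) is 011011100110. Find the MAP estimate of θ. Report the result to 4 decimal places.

θ̂_MAP = 0.3810

Prior: Beta(2, 9).
Data: 7 successes in 12 trials (from the sequence). The binomial likelihood contributes θ^7(1−θ)^5, so the posterior is Beta(2+7, 9+5) = Beta(9, 14).
For Beta(a, b) with a, b > 1 the mode is (a−1)/(a+b−2) = 8/21 ≈ 0.3810.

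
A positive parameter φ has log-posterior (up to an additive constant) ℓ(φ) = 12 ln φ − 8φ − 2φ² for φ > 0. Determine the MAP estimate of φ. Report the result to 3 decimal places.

φ̂_MAP = 1.000

ℓ'(φ) = 12/φ − 8 − 4φ. Setting this to zero and multiplying by φ: 4φ² + 8φ − 12 = 0.
φ = (−8 + √(8² + 4·4·12)) / (2·4) = (−8 + √256) / 8 = (−8 + 16)/8 = 1.
ℓ''(φ) = −12/φ² − 4 < 0, confirming a maximum.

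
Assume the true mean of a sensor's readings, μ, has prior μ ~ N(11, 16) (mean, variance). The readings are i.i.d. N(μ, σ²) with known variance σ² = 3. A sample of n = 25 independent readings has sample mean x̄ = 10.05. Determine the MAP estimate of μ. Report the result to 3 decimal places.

n = 25, x̄ = 10.05.
For a Normal prior and Normal likelihood with known variance, the posterior is Normal; its mode equals its mean, the precision-weighted average.
Prior precision 1/σ₀² = 1/16 = 0.0625; data precision n/σ² = 25/3.
μ̂ = (0.0625·11 + (25/3)·10.05) / (0.0625 + 25/3) = 84.4375/(403/48) = 4053/403 ≈ 10.057.

μ̂_MAP = 10.057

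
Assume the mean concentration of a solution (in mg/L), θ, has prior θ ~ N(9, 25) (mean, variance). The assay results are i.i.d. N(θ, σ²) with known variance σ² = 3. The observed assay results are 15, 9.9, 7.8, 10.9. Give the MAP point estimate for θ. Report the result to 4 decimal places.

θ̂_MAP = 10.8447

n = 4; x̄ = (15 + 9.9 + 7.8 + 10.9)/4 = 43.6/4 = 10.9.
For a Normal prior and Normal likelihood with known variance, the posterior is Normal; its mode equals its mean, the precision-weighted average.
Prior precision 1/σ₀² = 1/25 = 0.04; data precision n/σ² = 4/3.
θ̂ = (0.04·9 + (4/3)·10.9) / (0.04 + 4/3) = (1117/75)/(103/75) = 1117/103 ≈ 10.8447.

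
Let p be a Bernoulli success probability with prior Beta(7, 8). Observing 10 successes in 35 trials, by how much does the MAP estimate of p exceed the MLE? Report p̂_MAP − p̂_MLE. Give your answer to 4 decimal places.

Posterior is Beta(17, 33); MAP = (17−1)/(50−2) = 16/48 ≈ 0.33333.
MLE ignores the prior: p̂_MLE = k/n = 10/35 ≈ 0.28571.
Difference = 16/48 − 10/35 = 1/21 ≈ 0.0476.

MAP − MLE = 0.0476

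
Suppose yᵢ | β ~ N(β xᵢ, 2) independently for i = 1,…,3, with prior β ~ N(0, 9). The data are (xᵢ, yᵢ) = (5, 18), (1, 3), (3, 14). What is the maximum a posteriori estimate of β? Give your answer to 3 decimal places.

log p(β | y) = −Σ(yᵢ − βxᵢ)²/(2·2) − β²/(2·9) + const.
Setting the derivative to zero: Σxᵢ(yᵢ − βxᵢ)/2 − β/9 = 0, so β = Σxᵢyᵢ / (Σxᵢ² + σ²/τ²).
Σxᵢyᵢ = 5·18 + 1·3 + 3·14 = 135; Σxᵢ² = 35; σ²/τ² = 2/9.
β̂_MAP = 135 / (35 + 2/9) = 135/(317/9) = 1215/317 ≈ 3.833.

β̂_MAP = 3.833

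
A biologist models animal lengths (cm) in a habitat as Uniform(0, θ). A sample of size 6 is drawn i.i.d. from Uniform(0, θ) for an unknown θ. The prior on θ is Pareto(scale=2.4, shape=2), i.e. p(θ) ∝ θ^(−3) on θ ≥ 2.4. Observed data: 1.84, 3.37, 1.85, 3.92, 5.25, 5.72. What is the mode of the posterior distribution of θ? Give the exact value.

The Uniform(0, θ) likelihood is θ^(−n) for θ ≥ max(xᵢ), zero otherwise. Here max(xᵢ) = 5.72.
Posterior ∝ θ^(−3) · θ^(−6) = θ^(−9) on θ ≥ max(2.4, 5.72) = 5.72.
This density is strictly decreasing in θ, so the posterior mode lies at the lower boundary of the support.

θ̂_MAP = 5.72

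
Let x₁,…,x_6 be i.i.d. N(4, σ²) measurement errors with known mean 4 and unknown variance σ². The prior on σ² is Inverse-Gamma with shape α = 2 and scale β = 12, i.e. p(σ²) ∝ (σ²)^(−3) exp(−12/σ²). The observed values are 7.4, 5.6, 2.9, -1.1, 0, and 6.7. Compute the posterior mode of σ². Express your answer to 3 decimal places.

σ̂²_MAP = 7.386

Sum of squared deviations about the known mean: SS = (7.4−4)² + (5.6−4)² + (2.9−4)² + (-1.1−4)² + (0−4)² + (6.7−4)² = 64.63.
The Normal likelihood contributes (σ²)^(−n/2) exp(−SS/(2σ²)), so the posterior is Inverse-Gamma(α + n/2, β + SS/2) = Inverse-Gamma(5, 44.315).
The mode of Inverse-Gamma(a, b) is b/(a+1) = 44.315/6 ≈ 7.386.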